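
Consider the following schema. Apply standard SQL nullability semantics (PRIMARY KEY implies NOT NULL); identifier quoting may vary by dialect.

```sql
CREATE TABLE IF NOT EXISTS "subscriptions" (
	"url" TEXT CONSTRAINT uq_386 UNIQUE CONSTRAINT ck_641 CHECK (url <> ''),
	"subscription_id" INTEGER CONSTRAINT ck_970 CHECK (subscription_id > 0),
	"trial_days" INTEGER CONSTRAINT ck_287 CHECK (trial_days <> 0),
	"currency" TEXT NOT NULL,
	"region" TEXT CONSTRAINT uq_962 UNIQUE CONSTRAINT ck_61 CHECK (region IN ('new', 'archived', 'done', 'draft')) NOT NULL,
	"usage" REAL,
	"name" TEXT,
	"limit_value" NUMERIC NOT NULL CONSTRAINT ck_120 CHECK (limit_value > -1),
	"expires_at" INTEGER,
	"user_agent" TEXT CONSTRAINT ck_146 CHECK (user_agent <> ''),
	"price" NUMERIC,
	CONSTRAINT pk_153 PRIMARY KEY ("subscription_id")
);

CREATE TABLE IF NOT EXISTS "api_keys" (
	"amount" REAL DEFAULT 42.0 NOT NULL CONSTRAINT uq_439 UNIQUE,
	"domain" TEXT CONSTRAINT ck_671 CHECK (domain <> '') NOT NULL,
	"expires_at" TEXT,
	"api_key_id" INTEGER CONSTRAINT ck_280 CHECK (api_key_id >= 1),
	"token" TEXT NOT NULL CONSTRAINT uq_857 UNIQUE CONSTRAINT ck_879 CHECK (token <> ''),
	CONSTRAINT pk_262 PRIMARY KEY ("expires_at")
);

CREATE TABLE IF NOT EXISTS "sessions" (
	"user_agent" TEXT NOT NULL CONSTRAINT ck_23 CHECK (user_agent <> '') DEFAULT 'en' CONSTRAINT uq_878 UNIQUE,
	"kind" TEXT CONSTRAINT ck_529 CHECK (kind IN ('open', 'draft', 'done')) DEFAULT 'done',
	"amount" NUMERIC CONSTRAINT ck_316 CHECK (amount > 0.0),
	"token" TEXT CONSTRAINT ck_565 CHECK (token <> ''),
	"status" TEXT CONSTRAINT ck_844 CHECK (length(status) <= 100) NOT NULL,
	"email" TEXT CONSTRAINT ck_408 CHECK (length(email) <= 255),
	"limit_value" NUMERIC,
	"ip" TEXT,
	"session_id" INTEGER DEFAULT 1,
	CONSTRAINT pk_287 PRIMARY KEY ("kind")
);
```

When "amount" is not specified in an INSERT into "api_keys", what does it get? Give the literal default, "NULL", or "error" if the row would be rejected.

42.0

amount has an explicit DEFAULT 42.0.
When the column is omitted from an INSERT, that default is used.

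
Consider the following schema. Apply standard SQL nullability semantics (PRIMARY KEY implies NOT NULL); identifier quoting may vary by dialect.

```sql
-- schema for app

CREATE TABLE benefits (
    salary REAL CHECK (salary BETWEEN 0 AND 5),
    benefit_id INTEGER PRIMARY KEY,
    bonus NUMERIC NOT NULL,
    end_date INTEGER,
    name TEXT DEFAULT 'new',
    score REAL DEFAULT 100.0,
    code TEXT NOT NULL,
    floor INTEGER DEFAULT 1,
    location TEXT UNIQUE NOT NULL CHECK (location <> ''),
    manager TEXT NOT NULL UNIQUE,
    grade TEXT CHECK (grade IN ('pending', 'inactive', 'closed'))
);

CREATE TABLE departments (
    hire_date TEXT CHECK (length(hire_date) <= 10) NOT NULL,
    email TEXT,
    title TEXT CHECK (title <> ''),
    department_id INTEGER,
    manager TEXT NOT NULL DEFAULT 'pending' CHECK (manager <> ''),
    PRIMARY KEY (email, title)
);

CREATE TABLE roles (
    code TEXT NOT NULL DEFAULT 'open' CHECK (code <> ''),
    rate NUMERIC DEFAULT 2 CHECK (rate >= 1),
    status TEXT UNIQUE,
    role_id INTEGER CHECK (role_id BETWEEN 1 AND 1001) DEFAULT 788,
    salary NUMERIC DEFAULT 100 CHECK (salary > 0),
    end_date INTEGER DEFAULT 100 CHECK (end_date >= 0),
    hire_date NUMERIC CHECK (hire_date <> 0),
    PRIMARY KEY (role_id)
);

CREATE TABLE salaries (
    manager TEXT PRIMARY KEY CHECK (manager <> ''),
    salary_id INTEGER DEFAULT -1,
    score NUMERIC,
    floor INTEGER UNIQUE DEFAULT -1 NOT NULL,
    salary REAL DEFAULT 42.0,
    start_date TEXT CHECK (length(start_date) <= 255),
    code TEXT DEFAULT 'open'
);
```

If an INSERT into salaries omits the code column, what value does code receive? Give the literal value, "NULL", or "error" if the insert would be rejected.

code has an explicit DEFAULT 'open'.
When the column is omitted from an INSERT, that default is used.

'open'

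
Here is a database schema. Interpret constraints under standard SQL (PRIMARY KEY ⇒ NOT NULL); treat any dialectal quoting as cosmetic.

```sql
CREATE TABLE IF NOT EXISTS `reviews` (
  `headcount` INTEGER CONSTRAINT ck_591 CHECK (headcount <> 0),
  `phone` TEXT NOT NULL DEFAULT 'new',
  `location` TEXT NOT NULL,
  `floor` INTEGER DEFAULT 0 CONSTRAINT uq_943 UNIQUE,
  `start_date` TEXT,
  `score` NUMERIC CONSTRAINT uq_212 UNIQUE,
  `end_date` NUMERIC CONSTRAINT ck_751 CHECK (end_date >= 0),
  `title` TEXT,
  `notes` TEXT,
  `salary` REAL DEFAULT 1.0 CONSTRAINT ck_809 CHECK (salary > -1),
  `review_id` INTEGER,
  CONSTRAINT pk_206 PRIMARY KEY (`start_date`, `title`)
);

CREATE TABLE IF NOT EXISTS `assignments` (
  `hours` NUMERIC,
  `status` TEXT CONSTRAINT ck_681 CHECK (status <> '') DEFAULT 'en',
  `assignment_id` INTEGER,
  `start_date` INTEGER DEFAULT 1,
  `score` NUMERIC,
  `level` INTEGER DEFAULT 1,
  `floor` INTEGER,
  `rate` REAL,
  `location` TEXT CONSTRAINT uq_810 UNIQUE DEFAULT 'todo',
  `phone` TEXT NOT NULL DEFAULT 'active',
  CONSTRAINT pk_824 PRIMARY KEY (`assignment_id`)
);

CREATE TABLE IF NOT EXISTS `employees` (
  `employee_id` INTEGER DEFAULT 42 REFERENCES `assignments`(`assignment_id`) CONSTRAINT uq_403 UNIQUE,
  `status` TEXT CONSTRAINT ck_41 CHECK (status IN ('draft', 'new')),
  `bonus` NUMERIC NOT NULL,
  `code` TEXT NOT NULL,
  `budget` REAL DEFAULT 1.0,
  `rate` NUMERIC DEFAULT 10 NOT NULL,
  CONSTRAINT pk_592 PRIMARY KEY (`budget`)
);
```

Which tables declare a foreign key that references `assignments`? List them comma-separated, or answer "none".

employees

- employees.employee_id references assignments(assignment_id).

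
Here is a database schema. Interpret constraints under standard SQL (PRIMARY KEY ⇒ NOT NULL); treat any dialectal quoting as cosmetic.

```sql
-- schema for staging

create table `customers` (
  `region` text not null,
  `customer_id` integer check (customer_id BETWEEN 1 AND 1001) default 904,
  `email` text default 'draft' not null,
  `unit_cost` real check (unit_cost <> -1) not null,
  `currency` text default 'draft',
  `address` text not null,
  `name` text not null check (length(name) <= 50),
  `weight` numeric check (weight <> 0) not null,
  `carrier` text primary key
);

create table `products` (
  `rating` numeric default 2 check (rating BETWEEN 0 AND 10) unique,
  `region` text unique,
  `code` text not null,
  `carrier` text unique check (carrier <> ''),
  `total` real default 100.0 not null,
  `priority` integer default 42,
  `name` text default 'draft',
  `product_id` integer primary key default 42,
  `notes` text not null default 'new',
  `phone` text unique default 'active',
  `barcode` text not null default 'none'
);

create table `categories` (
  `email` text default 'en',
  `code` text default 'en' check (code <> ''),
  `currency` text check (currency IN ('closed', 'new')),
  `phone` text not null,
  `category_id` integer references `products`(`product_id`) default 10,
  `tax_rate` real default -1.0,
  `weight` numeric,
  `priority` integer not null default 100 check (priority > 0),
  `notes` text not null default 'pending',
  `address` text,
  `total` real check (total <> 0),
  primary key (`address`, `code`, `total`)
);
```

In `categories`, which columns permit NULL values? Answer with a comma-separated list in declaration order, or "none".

email, currency, category_id, tax_rate, weight

- email: DEFAULT only fills an omitted column; an explicit NULL is still allowed → nullable.
- code: part of the PRIMARY KEY, which implies NOT NULL → not nullable.
- currency: CHECK does not forbid NULL (a CHECK constraint passes when its expression is NULL) → nullable.
- phone: declared NOT NULL → not nullable.
- category_id: a foreign key column may be NULL unless separately constrained → nullable.
- tax_rate: DEFAULT only fills an omitted column; an explicit NULL is still allowed → nullable.
- weight: no NOT NULL constraint applies → nullable.
- priority: declared NOT NULL → not nullable.
- notes: declared NOT NULL → not nullable.
- address: part of the PRIMARY KEY, which implies NOT NULL → not nullable.
- total: part of the PRIMARY KEY, which implies NOT NULL → not nullable.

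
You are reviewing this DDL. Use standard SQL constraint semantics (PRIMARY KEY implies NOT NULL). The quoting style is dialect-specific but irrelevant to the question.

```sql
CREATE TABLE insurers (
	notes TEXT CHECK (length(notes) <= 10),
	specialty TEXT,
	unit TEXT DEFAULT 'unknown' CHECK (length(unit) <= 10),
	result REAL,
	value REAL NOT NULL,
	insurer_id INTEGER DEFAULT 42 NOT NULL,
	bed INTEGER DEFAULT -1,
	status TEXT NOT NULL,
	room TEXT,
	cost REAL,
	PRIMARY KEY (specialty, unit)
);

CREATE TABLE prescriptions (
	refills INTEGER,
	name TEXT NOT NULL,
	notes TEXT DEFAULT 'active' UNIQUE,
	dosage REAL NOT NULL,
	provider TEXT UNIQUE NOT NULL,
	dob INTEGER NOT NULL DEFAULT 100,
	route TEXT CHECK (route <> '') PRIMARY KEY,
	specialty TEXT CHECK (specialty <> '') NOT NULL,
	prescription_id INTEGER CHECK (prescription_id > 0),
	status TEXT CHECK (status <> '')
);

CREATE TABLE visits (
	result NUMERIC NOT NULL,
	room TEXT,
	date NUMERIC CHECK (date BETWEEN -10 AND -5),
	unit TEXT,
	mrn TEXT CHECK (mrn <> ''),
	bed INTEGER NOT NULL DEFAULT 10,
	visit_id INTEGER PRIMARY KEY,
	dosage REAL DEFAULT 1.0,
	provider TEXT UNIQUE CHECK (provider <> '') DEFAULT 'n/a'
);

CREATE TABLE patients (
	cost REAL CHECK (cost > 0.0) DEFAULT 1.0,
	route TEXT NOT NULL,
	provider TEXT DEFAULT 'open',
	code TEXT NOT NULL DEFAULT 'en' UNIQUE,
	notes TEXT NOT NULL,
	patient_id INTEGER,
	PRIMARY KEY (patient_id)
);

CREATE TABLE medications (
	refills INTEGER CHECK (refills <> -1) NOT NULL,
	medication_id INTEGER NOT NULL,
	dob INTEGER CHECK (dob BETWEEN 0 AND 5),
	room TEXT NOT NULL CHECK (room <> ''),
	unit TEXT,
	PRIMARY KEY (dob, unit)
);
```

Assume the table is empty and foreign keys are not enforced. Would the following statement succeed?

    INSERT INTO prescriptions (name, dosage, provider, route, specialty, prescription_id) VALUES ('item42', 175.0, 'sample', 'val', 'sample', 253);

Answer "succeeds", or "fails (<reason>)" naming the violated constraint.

NOT NULL columns: dob defaults to 100; dosage is supplied; name is supplied; provider is supplied; route is supplied; specialty is supplied.
CHECK constraints: 'val' satisfies (route <> ''); 'sample' satisfies (specialty <> ''); 253 satisfies (prescription_id > 0).
No constraint is violated.

succeeds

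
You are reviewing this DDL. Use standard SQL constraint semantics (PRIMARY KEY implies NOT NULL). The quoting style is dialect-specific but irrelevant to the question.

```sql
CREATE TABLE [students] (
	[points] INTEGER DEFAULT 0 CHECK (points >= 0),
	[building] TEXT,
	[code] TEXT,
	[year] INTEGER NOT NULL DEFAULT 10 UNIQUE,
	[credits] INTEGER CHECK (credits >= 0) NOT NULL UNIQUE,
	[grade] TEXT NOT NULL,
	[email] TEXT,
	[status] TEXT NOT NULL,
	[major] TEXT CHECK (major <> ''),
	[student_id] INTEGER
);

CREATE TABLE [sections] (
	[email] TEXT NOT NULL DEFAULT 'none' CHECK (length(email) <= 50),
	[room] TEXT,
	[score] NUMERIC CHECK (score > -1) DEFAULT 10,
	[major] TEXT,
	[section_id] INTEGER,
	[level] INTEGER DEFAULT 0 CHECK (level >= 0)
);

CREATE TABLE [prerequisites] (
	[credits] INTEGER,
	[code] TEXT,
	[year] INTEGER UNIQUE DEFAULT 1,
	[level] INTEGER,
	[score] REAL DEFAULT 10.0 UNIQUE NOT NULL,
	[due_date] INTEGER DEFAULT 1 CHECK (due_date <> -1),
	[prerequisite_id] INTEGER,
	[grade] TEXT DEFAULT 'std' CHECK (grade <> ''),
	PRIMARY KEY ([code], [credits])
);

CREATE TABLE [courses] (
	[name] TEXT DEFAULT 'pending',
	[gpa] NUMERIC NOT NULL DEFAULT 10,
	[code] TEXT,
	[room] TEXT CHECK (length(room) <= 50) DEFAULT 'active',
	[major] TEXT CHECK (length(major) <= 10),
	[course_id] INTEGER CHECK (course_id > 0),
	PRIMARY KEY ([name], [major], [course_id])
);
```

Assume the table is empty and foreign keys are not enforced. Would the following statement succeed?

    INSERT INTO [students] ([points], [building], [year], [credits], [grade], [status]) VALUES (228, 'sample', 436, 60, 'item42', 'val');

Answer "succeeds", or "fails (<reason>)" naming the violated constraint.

succeeds

NOT NULL columns: credits is supplied; grade is supplied; status is supplied; year is supplied.
CHECK constraints: 228 satisfies (points >= 0); 60 satisfies (credits >= 0).
No constraint is violated.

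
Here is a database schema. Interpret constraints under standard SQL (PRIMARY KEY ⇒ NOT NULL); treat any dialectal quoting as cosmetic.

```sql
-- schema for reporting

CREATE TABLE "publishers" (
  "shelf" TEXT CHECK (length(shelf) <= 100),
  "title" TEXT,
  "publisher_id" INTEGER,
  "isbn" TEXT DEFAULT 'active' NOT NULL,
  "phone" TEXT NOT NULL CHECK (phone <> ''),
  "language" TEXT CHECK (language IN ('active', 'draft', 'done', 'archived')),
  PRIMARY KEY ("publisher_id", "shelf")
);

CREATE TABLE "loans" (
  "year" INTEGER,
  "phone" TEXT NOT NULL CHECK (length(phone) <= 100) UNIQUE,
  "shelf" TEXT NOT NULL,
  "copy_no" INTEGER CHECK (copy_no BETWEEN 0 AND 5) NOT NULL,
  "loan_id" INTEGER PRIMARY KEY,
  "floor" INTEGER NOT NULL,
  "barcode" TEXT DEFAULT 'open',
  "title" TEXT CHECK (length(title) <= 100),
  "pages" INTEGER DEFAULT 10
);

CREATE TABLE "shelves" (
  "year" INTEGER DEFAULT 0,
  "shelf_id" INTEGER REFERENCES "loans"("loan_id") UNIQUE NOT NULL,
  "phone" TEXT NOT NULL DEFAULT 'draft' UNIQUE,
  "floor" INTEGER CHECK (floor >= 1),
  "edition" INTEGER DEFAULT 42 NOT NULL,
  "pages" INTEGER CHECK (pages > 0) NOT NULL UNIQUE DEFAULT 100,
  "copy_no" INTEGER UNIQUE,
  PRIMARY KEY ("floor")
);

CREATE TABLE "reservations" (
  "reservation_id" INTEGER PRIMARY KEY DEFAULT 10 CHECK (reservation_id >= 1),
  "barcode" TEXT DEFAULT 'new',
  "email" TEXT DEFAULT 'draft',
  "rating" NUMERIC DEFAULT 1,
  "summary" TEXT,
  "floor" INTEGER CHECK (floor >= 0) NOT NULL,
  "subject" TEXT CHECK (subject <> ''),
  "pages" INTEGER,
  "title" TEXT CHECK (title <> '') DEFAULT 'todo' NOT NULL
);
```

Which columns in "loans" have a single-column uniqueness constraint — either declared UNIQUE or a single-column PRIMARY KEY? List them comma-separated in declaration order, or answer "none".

- year: no UNIQUE or single-column PK constraint.
- phone: declared UNIQUE → unique.
- shelf: no UNIQUE or single-column PK constraint.
- copy_no: no UNIQUE or single-column PK constraint.
- loan_id: single-column PRIMARY KEY → unique.
- floor: no UNIQUE or single-column PK constraint.
- barcode: no UNIQUE or single-column PK constraint.
- title: no UNIQUE or single-column PK constraint.
- pages: no UNIQUE or single-column PK constraint.

phone, loan_id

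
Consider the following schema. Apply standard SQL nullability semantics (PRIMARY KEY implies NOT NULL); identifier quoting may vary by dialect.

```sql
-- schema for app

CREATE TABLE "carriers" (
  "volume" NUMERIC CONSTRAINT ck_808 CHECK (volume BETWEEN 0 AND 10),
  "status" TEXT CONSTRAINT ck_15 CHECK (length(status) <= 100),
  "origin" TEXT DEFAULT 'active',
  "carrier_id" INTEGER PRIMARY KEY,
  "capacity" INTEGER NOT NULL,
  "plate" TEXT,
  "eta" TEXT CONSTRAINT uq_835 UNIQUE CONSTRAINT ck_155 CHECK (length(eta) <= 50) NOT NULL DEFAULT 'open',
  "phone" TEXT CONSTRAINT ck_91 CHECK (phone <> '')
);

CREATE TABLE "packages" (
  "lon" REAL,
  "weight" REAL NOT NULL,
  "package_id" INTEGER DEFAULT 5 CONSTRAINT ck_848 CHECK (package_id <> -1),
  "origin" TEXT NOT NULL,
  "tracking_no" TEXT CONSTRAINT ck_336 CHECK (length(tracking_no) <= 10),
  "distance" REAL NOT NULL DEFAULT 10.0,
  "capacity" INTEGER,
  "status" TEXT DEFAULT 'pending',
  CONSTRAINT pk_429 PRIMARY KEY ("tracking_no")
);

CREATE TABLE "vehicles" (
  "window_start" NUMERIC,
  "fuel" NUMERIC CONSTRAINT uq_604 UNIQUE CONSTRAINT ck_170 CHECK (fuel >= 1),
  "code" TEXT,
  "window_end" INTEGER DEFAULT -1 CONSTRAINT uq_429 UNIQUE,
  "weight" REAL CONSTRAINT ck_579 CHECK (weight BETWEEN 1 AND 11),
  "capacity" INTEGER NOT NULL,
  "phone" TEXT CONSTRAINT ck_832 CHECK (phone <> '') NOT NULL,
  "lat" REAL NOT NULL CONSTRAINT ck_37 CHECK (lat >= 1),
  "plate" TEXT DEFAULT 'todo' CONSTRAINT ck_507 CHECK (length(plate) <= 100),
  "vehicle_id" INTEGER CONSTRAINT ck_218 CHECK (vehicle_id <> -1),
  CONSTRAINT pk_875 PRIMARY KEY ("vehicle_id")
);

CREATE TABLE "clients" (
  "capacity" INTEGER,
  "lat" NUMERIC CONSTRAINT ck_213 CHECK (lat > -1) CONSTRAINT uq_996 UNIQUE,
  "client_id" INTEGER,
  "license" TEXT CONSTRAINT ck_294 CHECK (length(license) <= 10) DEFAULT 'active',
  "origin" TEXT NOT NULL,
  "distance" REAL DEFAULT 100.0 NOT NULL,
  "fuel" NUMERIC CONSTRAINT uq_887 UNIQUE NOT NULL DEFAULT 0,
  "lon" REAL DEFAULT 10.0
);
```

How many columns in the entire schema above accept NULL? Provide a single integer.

20

carriers: 5 nullable (volume, status, origin, plate, phone — PK (carrier_id) and explicit NOT NULL columns excluded).
packages: 4 nullable (lon, package_id, capacity, status — PK (tracking_no) and explicit NOT NULL columns excluded).
vehicles: 6 nullable (window_start, fuel, code, window_end, weight, plate — PK (vehicle_id) and explicit NOT NULL columns excluded).
clients: 5 nullable (capacity, lat, client_id, license, lon — PK none and explicit NOT NULL columns excluded).
Total: 5 + 4 + 6 + 5 = 20.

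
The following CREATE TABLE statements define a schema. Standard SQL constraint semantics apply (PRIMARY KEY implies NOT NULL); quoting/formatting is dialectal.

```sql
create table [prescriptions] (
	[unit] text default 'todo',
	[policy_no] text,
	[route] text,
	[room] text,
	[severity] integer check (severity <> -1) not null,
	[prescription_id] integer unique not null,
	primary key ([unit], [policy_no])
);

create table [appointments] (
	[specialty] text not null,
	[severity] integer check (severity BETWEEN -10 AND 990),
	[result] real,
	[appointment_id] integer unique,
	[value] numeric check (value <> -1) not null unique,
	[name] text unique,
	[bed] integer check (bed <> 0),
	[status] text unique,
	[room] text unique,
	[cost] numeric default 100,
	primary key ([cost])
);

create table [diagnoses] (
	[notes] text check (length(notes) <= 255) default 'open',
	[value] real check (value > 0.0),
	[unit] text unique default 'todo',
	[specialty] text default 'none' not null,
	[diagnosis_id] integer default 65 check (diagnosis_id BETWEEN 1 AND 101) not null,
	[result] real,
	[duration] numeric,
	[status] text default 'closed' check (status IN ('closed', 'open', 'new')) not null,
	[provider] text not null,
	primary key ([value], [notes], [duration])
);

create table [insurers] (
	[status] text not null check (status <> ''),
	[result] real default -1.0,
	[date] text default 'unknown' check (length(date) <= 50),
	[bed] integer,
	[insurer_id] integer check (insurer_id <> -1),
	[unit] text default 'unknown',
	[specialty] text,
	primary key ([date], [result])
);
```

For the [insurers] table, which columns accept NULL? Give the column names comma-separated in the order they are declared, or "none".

bed, insurer_id, unit, specialty

- status: declared NOT NULL → not nullable.
- result: part of the PRIMARY KEY, which implies NOT NULL → not nullable.
- date: part of the PRIMARY KEY, which implies NOT NULL → not nullable.
- bed: no NOT NULL constraint applies → nullable.
- insurer_id: CHECK does not forbid NULL (a CHECK constraint passes when its expression is NULL) → nullable.
- unit: DEFAULT only fills an omitted column; an explicit NULL is still allowed → nullable.
- specialty: no NOT NULL constraint applies → nullable.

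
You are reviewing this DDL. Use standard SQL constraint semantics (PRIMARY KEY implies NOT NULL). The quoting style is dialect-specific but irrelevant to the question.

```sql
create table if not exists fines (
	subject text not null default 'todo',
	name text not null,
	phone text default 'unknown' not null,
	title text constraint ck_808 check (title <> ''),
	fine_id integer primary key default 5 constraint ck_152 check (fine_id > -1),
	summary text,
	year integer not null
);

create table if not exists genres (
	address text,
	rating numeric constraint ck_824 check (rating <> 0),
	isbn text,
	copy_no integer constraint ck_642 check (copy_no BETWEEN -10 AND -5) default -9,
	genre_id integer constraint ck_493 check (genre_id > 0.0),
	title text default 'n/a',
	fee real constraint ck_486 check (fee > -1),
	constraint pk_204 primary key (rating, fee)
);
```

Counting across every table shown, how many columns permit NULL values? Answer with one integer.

7

fines: 2 nullable (title, summary — PK (fine_id) and explicit NOT NULL columns excluded).
genres: 5 nullable (address, isbn, copy_no, genre_id, title — PK (rating, fee) and explicit NOT NULL columns excluded).
Total: 2 + 5 = 7.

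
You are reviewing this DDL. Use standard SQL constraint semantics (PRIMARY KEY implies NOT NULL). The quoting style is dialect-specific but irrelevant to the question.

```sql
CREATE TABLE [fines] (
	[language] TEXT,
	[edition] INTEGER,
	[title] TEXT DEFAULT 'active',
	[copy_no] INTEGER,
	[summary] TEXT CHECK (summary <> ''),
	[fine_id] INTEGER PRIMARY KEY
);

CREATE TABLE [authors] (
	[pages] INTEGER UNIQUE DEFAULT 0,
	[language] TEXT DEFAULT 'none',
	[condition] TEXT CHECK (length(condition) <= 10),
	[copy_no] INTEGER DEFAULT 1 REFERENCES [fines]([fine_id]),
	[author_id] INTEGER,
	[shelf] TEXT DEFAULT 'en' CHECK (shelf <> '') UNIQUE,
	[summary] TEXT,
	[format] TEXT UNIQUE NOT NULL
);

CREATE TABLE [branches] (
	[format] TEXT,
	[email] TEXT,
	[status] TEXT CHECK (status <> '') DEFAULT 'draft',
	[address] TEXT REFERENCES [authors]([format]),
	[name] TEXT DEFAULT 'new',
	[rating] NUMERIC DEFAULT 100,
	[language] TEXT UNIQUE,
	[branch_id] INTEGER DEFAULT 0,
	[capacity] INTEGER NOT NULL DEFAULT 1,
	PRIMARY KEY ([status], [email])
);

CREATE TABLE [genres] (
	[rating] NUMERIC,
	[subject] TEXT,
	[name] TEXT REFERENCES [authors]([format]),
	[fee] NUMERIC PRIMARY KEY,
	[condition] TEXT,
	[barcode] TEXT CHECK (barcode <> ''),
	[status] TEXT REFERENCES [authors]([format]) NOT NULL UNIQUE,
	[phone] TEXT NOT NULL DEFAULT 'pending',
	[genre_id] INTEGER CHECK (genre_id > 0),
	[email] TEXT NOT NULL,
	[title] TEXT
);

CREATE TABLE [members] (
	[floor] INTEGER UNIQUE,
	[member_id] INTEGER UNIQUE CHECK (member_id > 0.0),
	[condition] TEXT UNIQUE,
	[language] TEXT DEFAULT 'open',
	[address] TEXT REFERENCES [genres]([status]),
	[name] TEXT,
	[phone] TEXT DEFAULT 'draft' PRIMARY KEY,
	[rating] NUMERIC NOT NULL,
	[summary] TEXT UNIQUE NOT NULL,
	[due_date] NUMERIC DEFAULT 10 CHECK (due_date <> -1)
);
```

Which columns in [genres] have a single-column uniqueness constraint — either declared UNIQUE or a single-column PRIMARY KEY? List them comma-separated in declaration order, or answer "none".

fee, status

- rating: no UNIQUE or single-column PK constraint.
- subject: no UNIQUE or single-column PK constraint.
- name: no UNIQUE or single-column PK constraint.
- fee: single-column PRIMARY KEY → unique.
- condition: no UNIQUE or single-column PK constraint.
- barcode: no UNIQUE or single-column PK constraint.
- status: declared UNIQUE → unique.
- phone: no UNIQUE or single-column PK constraint.
- genre_id: no UNIQUE or single-column PK constraint.
- email: no UNIQUE or single-column PK constraint.
- title: no UNIQUE or single-column PK constraint.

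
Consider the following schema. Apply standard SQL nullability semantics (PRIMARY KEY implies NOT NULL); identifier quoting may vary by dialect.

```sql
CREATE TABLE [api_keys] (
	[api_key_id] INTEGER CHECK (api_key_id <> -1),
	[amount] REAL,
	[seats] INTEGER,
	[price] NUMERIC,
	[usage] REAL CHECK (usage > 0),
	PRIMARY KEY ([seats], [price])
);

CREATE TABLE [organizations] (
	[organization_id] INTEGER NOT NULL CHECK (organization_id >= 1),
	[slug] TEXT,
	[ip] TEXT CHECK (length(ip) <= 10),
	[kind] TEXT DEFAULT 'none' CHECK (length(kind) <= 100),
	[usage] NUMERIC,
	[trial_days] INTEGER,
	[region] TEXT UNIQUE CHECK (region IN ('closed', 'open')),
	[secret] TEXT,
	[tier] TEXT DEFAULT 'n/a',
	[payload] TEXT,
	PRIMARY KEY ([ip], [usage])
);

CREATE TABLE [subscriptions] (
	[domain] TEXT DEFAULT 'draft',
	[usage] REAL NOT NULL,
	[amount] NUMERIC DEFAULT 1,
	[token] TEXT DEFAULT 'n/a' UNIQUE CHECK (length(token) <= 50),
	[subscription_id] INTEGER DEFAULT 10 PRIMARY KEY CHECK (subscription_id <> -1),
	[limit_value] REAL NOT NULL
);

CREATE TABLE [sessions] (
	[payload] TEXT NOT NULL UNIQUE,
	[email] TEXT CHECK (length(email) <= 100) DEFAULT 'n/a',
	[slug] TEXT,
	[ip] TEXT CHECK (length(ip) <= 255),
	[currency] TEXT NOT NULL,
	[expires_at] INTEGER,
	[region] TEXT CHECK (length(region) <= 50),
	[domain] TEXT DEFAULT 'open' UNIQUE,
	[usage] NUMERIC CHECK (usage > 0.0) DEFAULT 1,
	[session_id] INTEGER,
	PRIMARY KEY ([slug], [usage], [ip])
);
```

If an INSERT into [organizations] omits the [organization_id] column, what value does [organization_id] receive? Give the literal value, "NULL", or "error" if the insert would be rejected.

organization_id has no DEFAULT clause.
Omitting it would insert NULL, but it is declared NOT NULL, so the INSERT fails.

error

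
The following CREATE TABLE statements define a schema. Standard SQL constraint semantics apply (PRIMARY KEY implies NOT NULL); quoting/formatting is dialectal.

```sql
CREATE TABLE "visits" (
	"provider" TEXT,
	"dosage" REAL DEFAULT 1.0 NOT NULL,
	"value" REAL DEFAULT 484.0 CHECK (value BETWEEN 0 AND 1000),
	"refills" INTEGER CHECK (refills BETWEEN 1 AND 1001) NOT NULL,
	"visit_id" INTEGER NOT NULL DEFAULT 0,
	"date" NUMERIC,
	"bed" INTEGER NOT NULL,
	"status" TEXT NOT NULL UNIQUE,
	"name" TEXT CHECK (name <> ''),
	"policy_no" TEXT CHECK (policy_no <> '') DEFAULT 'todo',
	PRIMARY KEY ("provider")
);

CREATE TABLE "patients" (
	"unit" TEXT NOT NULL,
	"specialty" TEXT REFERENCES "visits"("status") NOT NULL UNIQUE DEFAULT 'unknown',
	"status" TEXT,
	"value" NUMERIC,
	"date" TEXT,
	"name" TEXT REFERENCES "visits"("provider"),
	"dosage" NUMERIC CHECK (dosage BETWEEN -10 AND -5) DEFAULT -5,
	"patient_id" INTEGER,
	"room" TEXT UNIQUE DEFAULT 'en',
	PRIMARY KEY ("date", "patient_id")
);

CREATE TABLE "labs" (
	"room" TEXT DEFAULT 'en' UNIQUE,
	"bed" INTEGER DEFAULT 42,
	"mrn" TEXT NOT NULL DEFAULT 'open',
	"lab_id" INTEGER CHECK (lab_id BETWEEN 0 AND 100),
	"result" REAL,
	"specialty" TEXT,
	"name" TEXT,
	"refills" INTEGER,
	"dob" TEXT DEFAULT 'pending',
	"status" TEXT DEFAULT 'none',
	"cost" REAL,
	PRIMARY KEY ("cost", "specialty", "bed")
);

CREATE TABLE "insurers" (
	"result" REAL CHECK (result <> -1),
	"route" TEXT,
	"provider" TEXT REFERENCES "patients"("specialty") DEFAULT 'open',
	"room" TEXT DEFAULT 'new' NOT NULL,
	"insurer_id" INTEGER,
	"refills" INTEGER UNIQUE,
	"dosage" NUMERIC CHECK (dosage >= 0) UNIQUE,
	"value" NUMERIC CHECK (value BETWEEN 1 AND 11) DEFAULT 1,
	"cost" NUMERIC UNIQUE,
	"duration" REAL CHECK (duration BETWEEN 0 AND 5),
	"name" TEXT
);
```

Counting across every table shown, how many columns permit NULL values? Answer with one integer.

26

visits: 4 nullable (value, date, name, policy_no — PK (provider) and explicit NOT NULL columns excluded).
patients: 5 nullable (status, value, name, dosage, room — PK (date, patient_id) and explicit NOT NULL columns excluded).
labs: 7 nullable (room, lab_id, result, name, refills, dob, status — PK (cost, specialty, bed) and explicit NOT NULL columns excluded).
insurers: 10 nullable (result, route, provider, insurer_id, refills, dosage, value, cost, duration, name — PK none and explicit NOT NULL columns excluded).
Total: 4 + 5 + 7 + 10 = 26.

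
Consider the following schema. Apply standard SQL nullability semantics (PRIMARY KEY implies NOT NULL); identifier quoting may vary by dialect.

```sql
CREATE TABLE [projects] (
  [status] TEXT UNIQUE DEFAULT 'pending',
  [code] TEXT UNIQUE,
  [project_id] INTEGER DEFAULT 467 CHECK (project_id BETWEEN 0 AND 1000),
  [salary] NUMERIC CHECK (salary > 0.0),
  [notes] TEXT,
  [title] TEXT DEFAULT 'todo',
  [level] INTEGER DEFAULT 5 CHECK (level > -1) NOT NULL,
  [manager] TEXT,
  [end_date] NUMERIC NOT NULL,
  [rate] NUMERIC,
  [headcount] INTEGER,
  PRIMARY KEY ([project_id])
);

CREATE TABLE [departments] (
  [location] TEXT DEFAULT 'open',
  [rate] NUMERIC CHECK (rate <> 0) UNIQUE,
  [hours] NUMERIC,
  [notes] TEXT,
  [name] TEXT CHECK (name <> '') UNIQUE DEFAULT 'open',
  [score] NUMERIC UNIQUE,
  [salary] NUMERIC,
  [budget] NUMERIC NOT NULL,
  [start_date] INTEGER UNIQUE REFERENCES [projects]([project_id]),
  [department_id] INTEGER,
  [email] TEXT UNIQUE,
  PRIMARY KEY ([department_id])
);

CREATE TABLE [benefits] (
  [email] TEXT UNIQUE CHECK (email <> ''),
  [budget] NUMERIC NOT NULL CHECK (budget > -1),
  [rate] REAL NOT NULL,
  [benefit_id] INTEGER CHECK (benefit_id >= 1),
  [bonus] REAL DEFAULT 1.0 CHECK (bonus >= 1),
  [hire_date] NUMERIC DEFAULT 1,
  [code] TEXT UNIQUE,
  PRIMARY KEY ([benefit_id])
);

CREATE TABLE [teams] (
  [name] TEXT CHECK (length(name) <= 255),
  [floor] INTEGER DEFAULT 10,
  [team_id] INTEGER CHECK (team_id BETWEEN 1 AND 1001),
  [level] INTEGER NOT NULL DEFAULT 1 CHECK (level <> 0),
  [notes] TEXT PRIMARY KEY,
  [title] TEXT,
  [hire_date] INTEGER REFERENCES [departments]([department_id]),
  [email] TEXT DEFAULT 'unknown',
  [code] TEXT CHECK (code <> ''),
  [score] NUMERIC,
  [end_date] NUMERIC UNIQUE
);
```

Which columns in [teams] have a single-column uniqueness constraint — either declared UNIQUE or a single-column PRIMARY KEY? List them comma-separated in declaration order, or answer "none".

- name: no UNIQUE or single-column PK constraint.
- floor: no UNIQUE or single-column PK constraint.
- team_id: no UNIQUE or single-column PK constraint.
- level: no UNIQUE or single-column PK constraint.
- notes: single-column PRIMARY KEY → unique.
- title: no UNIQUE or single-column PK constraint.
- hire_date: no UNIQUE or single-column PK constraint.
- email: no UNIQUE or single-column PK constraint.
- code: no UNIQUE or single-column PK constraint.
- score: no UNIQUE or single-column PK constraint.
- end_date: declared UNIQUE → unique.

notes, end_date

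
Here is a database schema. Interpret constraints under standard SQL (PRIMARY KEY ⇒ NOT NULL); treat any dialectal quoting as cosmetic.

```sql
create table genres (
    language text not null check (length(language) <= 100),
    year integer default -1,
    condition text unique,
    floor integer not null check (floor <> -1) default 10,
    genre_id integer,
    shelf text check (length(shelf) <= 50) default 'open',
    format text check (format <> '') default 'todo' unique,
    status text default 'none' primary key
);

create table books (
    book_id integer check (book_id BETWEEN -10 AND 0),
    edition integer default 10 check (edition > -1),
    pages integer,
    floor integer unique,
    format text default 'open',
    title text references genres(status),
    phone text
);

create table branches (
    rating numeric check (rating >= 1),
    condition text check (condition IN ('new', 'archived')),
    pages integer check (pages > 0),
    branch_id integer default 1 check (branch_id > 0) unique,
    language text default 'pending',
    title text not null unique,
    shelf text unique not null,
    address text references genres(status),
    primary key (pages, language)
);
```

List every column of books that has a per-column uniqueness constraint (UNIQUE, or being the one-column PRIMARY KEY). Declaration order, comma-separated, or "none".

floor

- book_id: no UNIQUE or single-column PK constraint.
- edition: no UNIQUE or single-column PK constraint.
- pages: no UNIQUE or single-column PK constraint.
- floor: declared UNIQUE → unique.
- format: no UNIQUE or single-column PK constraint.
- title: no UNIQUE or single-column PK constraint.
- phone: no UNIQUE or single-column PK constraint.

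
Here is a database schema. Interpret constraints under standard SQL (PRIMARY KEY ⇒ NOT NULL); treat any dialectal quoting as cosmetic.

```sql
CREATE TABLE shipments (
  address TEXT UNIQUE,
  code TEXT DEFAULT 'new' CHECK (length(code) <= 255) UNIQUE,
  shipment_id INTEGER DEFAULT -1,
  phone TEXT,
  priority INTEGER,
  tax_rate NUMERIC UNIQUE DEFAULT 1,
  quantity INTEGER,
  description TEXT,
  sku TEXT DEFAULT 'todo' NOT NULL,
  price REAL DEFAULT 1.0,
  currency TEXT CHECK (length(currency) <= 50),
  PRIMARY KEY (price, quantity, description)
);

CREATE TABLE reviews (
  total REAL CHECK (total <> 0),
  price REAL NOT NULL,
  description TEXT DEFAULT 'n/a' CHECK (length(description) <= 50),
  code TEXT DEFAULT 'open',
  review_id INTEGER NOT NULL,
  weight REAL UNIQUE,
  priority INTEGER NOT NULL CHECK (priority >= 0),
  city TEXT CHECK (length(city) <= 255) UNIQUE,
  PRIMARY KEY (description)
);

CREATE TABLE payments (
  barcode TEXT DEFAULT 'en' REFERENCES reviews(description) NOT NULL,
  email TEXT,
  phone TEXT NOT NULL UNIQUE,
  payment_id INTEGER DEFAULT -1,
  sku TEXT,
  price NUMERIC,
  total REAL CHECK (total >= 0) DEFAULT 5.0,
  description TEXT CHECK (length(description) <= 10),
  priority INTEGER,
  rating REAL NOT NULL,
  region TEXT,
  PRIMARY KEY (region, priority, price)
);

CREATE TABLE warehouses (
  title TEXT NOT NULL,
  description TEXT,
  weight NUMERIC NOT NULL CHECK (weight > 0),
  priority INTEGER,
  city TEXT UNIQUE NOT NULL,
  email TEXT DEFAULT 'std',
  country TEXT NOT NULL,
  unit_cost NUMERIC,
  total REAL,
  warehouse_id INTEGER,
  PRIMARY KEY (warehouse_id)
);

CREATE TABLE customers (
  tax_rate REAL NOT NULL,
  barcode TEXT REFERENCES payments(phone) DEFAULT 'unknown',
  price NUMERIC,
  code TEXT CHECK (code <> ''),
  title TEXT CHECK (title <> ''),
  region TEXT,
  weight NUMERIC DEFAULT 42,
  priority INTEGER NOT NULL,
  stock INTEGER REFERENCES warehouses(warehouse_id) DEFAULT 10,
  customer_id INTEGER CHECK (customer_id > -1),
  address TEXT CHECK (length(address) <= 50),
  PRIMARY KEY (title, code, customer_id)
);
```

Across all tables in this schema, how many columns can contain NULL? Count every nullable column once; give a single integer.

shipments: 7 nullable (address, code, shipment_id, phone, priority, tax_rate, currency — PK (price, quantity, description) and explicit NOT NULL columns excluded).
reviews: 4 nullable (total, code, weight, city — PK (description) and explicit NOT NULL columns excluded).
payments: 5 nullable (email, payment_id, sku, total, description — PK (region, priority, price) and explicit NOT NULL columns excluded).
warehouses: 5 nullable (description, priority, email, unit_cost, total — PK (warehouse_id) and explicit NOT NULL columns excluded).
customers: 6 nullable (barcode, price, region, weight, stock, address — PK (title, code, customer_id) and explicit NOT NULL columns excluded).
Total: 7 + 4 + 5 + 5 + 6 = 27.

27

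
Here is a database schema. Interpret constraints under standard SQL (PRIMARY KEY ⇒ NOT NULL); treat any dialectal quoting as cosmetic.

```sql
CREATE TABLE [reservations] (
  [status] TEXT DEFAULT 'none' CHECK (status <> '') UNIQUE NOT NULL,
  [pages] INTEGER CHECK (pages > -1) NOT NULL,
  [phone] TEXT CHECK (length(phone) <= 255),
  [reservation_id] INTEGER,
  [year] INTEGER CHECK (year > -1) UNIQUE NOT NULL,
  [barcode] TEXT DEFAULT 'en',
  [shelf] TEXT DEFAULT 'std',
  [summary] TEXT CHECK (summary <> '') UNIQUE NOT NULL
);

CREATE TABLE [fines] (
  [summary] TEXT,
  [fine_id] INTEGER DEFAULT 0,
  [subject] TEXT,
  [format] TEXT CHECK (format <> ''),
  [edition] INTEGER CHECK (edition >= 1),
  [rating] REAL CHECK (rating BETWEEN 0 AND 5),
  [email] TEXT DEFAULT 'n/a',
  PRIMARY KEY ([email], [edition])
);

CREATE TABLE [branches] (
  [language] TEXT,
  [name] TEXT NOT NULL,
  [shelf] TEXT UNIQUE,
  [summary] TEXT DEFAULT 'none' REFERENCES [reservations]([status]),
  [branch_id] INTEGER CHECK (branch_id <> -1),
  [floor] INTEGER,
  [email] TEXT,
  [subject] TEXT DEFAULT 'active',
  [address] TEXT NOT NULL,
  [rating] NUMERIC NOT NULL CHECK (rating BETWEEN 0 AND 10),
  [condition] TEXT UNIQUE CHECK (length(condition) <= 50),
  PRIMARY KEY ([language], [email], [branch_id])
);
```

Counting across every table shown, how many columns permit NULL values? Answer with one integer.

14

reservations: 4 nullable (phone, reservation_id, barcode, shelf — PK none and explicit NOT NULL columns excluded).
fines: 5 nullable (summary, fine_id, subject, format, rating — PK (email, edition) and explicit NOT NULL columns excluded).
branches: 5 nullable (shelf, summary, floor, subject, condition — PK (language, email, branch_id) and explicit NOT NULL columns excluded).
Total: 4 + 5 + 5 = 14.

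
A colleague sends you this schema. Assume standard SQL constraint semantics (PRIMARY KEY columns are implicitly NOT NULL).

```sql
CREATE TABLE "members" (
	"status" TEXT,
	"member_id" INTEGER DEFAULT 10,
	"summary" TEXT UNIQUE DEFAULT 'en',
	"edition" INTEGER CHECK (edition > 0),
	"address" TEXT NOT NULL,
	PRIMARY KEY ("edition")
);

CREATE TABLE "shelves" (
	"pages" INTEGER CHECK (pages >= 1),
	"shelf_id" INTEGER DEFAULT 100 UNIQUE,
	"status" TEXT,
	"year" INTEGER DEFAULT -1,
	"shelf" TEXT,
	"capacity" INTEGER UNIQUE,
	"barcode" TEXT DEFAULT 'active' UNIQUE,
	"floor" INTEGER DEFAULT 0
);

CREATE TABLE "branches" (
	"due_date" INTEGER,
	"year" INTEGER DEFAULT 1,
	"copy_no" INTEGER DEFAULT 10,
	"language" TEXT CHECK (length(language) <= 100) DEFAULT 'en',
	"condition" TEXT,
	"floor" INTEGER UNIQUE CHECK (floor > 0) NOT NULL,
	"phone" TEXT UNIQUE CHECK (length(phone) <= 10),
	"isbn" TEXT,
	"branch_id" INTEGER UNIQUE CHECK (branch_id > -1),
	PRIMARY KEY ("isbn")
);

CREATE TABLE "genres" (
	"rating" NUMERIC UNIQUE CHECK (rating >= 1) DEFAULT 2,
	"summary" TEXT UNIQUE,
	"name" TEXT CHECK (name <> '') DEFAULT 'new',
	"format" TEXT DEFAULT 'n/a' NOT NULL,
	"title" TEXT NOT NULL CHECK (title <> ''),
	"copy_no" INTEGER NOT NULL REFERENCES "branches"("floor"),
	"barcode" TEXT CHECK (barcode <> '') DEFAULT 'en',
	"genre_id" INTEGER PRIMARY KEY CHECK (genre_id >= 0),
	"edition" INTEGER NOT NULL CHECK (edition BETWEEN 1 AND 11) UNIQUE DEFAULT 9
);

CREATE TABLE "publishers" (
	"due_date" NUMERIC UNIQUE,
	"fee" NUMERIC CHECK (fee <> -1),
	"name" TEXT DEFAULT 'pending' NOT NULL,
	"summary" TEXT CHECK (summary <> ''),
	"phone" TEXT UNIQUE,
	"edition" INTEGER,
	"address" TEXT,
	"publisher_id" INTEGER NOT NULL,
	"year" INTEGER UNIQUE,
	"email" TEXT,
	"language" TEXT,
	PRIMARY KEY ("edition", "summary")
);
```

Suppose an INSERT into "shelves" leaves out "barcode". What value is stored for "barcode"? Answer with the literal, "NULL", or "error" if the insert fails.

barcode has an explicit DEFAULT 'active'.
When the column is omitted from an INSERT, that default is used.

'active'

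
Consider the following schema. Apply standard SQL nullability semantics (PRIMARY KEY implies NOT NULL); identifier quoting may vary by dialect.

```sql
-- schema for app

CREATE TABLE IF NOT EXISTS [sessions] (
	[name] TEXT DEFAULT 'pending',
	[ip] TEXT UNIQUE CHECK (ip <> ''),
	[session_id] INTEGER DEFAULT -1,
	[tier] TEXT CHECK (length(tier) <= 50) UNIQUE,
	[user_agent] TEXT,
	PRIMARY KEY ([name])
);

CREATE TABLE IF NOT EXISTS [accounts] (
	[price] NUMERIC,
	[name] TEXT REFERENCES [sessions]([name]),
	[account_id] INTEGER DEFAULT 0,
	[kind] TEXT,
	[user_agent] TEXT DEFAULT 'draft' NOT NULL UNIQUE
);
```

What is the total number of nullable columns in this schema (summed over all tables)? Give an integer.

8

sessions: 4 nullable (ip, session_id, tier, user_agent — PK (name) and explicit NOT NULL columns excluded).
accounts: 4 nullable (price, name, account_id, kind — PK none and explicit NOT NULL columns excluded).
Total: 4 + 4 = 8.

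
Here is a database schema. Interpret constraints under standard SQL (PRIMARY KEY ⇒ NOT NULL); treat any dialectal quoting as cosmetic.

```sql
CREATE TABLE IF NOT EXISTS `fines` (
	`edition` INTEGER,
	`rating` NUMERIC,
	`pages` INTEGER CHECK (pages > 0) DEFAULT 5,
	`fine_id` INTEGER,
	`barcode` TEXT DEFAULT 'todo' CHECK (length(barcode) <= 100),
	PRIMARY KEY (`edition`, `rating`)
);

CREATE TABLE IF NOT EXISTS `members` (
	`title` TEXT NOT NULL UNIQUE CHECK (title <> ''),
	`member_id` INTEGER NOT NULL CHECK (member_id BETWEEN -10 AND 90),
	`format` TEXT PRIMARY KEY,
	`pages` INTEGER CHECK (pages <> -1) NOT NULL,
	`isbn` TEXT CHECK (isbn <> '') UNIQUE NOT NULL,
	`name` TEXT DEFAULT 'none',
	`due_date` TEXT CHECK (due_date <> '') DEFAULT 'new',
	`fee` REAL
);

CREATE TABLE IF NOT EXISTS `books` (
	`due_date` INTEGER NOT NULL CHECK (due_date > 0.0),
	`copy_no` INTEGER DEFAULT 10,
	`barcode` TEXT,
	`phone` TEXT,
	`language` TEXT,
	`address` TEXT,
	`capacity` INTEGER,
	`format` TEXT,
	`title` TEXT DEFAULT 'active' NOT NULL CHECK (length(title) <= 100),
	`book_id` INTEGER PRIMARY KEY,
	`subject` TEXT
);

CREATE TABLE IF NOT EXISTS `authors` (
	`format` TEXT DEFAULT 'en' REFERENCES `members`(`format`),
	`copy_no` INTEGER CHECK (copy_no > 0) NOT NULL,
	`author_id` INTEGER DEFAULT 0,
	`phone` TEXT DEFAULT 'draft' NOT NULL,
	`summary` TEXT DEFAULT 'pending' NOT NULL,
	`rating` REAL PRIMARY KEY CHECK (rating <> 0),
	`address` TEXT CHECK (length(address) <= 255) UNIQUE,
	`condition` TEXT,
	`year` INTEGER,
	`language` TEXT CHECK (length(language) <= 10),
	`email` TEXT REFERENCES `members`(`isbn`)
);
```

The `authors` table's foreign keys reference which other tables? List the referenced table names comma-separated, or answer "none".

members

- format REFERENCES members(format).
- email REFERENCES members(isbn).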